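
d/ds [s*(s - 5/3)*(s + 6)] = 3*s^2 + 26*s/3 - 10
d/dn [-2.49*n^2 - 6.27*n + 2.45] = -4.98*n - 6.27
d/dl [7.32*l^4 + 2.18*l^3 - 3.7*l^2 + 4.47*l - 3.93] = 29.28*l^3 + 6.54*l^2 - 7.4*l + 4.47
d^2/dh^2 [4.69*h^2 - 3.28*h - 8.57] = 9.38000000000000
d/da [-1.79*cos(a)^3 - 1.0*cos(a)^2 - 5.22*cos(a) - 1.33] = (5.37*cos(a)^2 + 2.0*cos(a) + 5.22)*sin(a)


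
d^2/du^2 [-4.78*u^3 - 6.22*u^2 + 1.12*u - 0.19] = -28.68*u - 12.44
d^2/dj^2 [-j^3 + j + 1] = -6*j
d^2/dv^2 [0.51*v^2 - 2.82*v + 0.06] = 1.02000000000000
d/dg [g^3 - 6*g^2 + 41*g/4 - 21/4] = 3*g^2 - 12*g + 41/4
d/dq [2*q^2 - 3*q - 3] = 4*q - 3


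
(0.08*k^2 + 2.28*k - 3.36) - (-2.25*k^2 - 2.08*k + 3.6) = 2.33*k^2 + 4.36*k - 6.96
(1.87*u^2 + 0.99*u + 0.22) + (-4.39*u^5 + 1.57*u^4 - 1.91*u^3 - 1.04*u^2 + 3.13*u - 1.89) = -4.39*u^5 + 1.57*u^4 - 1.91*u^3 + 0.83*u^2 + 4.12*u - 1.67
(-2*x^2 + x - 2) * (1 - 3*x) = 6*x^3 - 5*x^2 + 7*x - 2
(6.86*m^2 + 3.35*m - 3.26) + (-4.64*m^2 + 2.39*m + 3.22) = 2.22*m^2 + 5.74*m - 0.0399999999999996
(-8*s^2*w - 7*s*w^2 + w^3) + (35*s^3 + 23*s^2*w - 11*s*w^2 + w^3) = 35*s^3 + 15*s^2*w - 18*s*w^2 + 2*w^3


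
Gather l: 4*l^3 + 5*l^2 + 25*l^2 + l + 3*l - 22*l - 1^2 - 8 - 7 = 4*l^3 + 30*l^2 - 18*l - 16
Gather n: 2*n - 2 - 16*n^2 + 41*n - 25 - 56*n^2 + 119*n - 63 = -72*n^2 + 162*n - 90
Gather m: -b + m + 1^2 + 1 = -b + m + 2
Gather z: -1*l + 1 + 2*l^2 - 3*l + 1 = 2*l^2 - 4*l + 2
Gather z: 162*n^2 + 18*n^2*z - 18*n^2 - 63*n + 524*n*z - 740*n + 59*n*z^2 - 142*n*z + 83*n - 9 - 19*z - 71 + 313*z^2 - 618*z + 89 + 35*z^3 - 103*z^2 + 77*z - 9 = 144*n^2 - 720*n + 35*z^3 + z^2*(59*n + 210) + z*(18*n^2 + 382*n - 560)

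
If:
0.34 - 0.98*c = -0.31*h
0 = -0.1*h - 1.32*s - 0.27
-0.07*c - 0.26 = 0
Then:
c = -3.71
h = -12.84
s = 0.77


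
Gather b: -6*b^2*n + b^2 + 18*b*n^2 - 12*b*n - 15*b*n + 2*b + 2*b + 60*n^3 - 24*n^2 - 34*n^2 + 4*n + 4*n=b^2*(1 - 6*n) + b*(18*n^2 - 27*n + 4) + 60*n^3 - 58*n^2 + 8*n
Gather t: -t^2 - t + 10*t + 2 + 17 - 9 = -t^2 + 9*t + 10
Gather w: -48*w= -48*w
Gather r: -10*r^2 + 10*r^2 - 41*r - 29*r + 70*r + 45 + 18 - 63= 0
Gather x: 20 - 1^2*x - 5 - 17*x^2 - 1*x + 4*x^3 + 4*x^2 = 4*x^3 - 13*x^2 - 2*x + 15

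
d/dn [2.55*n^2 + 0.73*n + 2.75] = 5.1*n + 0.73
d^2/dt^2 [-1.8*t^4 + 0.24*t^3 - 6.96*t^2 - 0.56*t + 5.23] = -21.6*t^2 + 1.44*t - 13.92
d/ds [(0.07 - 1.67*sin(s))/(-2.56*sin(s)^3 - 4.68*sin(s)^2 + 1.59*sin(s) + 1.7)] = (-8.5504*sin(s)^3 - 7.278*sin(s)^2 + 0.6552*sin(s) - 2.9503)*cos(s)/(6.5536*sin(s)^6 + 23.9616*sin(s)^5 + 13.7616*sin(s)^4 - 23.5864*sin(s)^3 - 13.3839*sin(s)^2 + 5.406*sin(s) + 2.89)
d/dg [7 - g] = -1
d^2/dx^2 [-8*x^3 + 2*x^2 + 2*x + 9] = 4 - 48*x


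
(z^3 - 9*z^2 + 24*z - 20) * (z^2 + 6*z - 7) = z^5 - 3*z^4 - 37*z^3 + 187*z^2 - 288*z + 140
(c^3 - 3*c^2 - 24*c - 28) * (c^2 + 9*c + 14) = c^5 + 6*c^4 - 37*c^3 - 286*c^2 - 588*c - 392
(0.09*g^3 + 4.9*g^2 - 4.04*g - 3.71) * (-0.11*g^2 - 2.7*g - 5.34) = -0.0099*g^5 - 0.782*g^4 - 13.2662*g^3 - 14.8499*g^2 + 31.5906*g + 19.8114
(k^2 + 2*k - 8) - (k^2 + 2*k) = -8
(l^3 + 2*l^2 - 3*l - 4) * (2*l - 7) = 2*l^4 - 3*l^3 - 20*l^2 + 13*l + 28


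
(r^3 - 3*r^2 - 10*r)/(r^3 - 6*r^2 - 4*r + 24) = r*(r - 5)/(r^2 - 8*r + 12)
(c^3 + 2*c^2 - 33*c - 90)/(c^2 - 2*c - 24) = (c^2 + 8*c + 15)/(c + 4)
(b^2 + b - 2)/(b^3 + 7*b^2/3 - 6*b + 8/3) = 3*(b + 2)/(3*b^2 + 10*b - 8)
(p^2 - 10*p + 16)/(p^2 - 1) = (p^2 - 10*p + 16)/(p^2 - 1)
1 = 1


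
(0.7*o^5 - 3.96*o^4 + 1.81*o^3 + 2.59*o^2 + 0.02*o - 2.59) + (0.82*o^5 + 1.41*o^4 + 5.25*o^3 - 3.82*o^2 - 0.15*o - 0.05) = 1.52*o^5 - 2.55*o^4 + 7.06*o^3 - 1.23*o^2 - 0.13*o - 2.64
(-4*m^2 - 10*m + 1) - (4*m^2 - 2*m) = -8*m^2 - 8*m + 1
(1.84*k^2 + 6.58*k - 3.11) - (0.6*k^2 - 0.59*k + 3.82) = 1.24*k^2 + 7.17*k - 6.93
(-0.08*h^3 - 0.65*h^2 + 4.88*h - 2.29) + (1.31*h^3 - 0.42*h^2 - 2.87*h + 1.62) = 1.23*h^3 - 1.07*h^2 + 2.01*h - 0.67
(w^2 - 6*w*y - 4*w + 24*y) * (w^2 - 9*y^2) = w^4 - 6*w^3*y - 4*w^3 - 9*w^2*y^2 + 24*w^2*y + 54*w*y^3 + 36*w*y^2 - 216*y^3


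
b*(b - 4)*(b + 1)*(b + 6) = b^4 + 3*b^3 - 22*b^2 - 24*b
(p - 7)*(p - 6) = p^2 - 13*p + 42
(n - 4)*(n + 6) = n^2 + 2*n - 24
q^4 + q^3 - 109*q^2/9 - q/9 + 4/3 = (q - 3)*(q - 1/3)*(q + 1/3)*(q + 4)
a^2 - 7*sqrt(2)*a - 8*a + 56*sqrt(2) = (a - 8)*(a - 7*sqrt(2))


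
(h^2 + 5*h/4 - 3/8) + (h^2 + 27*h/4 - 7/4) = 2*h^2 + 8*h - 17/8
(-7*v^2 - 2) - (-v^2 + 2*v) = -6*v^2 - 2*v - 2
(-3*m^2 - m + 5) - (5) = -3*m^2 - m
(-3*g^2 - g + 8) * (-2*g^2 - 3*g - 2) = 6*g^4 + 11*g^3 - 7*g^2 - 22*g - 16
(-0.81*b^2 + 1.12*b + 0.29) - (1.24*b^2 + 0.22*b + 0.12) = -2.05*b^2 + 0.9*b + 0.17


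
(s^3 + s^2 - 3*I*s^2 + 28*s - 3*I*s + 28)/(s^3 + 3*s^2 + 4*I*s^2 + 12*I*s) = (s^2 + s*(1 - 7*I) - 7*I)/(s*(s + 3))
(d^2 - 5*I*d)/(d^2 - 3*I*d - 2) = d*(-d + 5*I)/(-d^2 + 3*I*d + 2)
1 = 1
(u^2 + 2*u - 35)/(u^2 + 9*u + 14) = (u - 5)/(u + 2)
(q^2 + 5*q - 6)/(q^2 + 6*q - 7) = (q + 6)/(q + 7)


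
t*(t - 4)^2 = t^3 - 8*t^2 + 16*t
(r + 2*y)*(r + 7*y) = r^2 + 9*r*y + 14*y^2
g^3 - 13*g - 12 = (g - 4)*(g + 1)*(g + 3)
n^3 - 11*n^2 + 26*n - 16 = (n - 8)*(n - 2)*(n - 1)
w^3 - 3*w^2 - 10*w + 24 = (w - 4)*(w - 2)*(w + 3)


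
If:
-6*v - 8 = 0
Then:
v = -4/3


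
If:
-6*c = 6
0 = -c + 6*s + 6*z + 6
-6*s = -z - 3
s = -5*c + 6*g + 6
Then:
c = -1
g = -451/252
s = 11/42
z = -10/7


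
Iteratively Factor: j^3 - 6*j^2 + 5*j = (j - 5)*(j^2 - j) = j*(j - 5)*(j - 1)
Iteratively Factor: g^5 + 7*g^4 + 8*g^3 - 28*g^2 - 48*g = (g + 4)*(g^4 + 3*g^3 - 4*g^2 - 12*g) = (g + 2)*(g + 4)*(g^3 + g^2 - 6*g) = (g - 2)*(g + 2)*(g + 4)*(g^2 + 3*g) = (g - 2)*(g + 2)*(g + 3)*(g + 4)*(g)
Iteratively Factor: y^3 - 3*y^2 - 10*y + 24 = (y - 2)*(y^2 - y - 12) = (y - 2)*(y + 3)*(y - 4)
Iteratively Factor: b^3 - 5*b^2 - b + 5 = (b + 1)*(b^2 - 6*b + 5) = (b - 1)*(b + 1)*(b - 5)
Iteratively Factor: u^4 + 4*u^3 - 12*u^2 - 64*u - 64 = (u + 2)*(u^3 + 2*u^2 - 16*u - 32) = (u + 2)*(u + 4)*(u^2 - 2*u - 8) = (u + 2)^2*(u + 4)*(u - 4)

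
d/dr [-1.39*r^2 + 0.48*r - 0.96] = 0.48 - 2.78*r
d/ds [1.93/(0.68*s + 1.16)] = -1.3124/(0.68*s + 1.16)^2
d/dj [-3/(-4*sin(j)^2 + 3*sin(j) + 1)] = 3*(3 - 8*sin(j))*cos(j)/(-4*sin(j)^2 + 3*sin(j) + 1)^2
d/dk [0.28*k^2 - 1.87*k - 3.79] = 0.56*k - 1.87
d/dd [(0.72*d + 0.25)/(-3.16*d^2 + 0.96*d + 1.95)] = (2.2752*d^2 + 1.58*d + 1.164)/(9.9856*d^4 - 6.0672*d^3 - 11.4024*d^2 + 3.744*d + 3.8025)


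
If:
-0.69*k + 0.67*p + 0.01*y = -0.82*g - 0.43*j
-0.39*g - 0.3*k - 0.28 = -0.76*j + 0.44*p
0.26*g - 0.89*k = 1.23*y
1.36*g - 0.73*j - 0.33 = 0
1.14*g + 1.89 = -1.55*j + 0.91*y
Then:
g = -0.09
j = -0.63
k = -1.25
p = -0.78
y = 0.89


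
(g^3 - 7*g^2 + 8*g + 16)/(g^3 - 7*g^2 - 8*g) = (g^2 - 8*g + 16)/(g*(g - 8))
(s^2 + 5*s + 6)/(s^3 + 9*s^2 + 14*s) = (s + 3)/(s*(s + 7))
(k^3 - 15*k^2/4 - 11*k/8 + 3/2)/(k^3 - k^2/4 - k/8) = (4*k^2 - 13*k - 12)/(k*(4*k + 1))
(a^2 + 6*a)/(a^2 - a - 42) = a/(a - 7)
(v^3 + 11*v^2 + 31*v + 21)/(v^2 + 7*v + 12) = (v^2 + 8*v + 7)/(v + 4)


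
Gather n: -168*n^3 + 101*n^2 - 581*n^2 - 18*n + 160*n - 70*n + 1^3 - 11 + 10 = -168*n^3 - 480*n^2 + 72*n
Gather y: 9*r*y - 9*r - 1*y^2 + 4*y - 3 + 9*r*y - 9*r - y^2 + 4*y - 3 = -18*r - 2*y^2 + y*(18*r + 8) - 6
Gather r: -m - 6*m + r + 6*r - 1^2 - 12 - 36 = -7*m + 7*r - 49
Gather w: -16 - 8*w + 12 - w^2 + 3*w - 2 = -w^2 - 5*w - 6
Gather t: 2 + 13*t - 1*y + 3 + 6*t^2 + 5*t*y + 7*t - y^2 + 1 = 6*t^2 + t*(5*y + 20) - y^2 - y + 6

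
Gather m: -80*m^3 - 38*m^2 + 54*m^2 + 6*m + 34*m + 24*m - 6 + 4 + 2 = -80*m^3 + 16*m^2 + 64*m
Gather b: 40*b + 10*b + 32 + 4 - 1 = 50*b + 35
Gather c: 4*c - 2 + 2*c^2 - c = 2*c^2 + 3*c - 2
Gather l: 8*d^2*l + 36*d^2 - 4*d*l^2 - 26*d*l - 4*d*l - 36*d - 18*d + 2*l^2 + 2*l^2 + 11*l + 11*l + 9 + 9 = 36*d^2 - 54*d + l^2*(4 - 4*d) + l*(8*d^2 - 30*d + 22) + 18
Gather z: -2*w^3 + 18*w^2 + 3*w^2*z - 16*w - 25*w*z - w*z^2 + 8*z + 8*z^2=-2*w^3 + 18*w^2 - 16*w + z^2*(8 - w) + z*(3*w^2 - 25*w + 8)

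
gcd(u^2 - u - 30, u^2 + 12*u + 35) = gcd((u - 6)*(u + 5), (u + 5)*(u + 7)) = u + 5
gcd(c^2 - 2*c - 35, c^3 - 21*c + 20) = c + 5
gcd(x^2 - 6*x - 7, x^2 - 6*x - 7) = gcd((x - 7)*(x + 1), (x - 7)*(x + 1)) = x^2 - 6*x - 7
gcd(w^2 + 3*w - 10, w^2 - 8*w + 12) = w - 2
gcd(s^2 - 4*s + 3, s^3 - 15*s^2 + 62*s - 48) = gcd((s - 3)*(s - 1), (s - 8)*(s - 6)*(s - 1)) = s - 1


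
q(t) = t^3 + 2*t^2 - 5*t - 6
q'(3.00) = 34.00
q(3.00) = 24.00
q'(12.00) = 475.00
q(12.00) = 1950.00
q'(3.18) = 38.06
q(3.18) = 30.48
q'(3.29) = 40.63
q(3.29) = 34.81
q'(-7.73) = 143.34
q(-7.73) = -309.73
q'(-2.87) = 8.23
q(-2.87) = 1.18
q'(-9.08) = 206.02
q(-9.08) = -544.32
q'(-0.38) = -6.09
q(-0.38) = -3.87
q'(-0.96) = -6.08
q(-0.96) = -0.24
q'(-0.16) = -5.56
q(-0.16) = -5.15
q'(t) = 3*t^2 + 4*t - 5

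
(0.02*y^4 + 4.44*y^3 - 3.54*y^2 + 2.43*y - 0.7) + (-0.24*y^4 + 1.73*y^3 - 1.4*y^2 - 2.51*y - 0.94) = -0.22*y^4 + 6.17*y^3 - 4.94*y^2 - 0.0799999999999996*y - 1.64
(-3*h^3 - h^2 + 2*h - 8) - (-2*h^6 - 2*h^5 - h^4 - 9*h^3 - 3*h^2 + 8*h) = 2*h^6 + 2*h^5 + h^4 + 6*h^3 + 2*h^2 - 6*h - 8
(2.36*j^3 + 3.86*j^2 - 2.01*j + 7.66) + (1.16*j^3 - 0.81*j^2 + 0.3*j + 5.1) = 3.52*j^3 + 3.05*j^2 - 1.71*j + 12.76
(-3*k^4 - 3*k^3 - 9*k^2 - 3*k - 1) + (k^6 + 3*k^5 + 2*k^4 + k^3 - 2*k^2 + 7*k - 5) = k^6 + 3*k^5 - k^4 - 2*k^3 - 11*k^2 + 4*k - 6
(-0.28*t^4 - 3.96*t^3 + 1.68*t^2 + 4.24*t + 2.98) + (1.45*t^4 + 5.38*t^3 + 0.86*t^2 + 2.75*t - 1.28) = 1.17*t^4 + 1.42*t^3 + 2.54*t^2 + 6.99*t + 1.7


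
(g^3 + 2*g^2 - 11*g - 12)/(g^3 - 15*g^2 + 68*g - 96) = (g^2 + 5*g + 4)/(g^2 - 12*g + 32)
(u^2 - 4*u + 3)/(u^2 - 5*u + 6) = (u - 1)/(u - 2)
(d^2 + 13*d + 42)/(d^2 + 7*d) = (d + 6)/d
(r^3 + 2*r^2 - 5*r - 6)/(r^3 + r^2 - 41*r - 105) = (r^2 - r - 2)/(r^2 - 2*r - 35)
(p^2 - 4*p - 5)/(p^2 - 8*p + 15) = (p + 1)/(p - 3)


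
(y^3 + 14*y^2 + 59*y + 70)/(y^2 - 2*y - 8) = (y^2 + 12*y + 35)/(y - 4)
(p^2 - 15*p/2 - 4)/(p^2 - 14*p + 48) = (p + 1/2)/(p - 6)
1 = 1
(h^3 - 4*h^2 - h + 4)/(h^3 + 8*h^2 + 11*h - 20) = (h^2 - 3*h - 4)/(h^2 + 9*h + 20)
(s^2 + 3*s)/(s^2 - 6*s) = (s + 3)/(s - 6)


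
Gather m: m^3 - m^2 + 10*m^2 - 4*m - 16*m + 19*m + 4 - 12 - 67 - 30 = m^3 + 9*m^2 - m - 105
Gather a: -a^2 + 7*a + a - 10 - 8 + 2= -a^2 + 8*a - 16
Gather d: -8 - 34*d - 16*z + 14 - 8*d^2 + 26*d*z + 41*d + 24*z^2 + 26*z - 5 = -8*d^2 + d*(26*z + 7) + 24*z^2 + 10*z + 1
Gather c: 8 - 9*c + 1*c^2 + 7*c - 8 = c^2 - 2*c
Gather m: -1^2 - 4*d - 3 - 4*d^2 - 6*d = -4*d^2 - 10*d - 4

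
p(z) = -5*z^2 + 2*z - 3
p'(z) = 2 - 10*z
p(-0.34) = -4.26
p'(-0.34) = 5.40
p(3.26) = -49.62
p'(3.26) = -30.60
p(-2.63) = -42.84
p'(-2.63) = 28.30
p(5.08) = -121.87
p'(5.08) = -48.80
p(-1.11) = -11.38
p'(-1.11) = 13.10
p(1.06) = -6.50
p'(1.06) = -8.60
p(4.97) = -116.56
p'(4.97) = -47.70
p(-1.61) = -19.18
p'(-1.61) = 18.10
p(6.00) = -171.00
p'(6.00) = -58.00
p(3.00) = -42.00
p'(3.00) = -28.00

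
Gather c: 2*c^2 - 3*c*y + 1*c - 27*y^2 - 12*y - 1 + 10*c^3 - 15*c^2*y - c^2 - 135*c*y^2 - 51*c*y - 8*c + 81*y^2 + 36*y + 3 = 10*c^3 + c^2*(1 - 15*y) + c*(-135*y^2 - 54*y - 7) + 54*y^2 + 24*y + 2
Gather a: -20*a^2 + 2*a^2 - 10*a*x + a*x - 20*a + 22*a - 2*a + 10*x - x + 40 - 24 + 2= -18*a^2 - 9*a*x + 9*x + 18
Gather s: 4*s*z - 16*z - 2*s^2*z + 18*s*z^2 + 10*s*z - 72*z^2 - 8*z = -2*s^2*z + s*(18*z^2 + 14*z) - 72*z^2 - 24*z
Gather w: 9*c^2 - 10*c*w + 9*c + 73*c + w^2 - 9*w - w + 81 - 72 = 9*c^2 + 82*c + w^2 + w*(-10*c - 10) + 9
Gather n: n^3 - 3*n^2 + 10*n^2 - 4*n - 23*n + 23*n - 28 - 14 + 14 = n^3 + 7*n^2 - 4*n - 28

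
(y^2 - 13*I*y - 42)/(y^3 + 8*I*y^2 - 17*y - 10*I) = (y^2 - 13*I*y - 42)/(y^3 + 8*I*y^2 - 17*y - 10*I)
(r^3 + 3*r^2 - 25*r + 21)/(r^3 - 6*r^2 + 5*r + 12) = (r^2 + 6*r - 7)/(r^2 - 3*r - 4)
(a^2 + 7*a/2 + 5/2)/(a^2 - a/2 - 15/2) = (a + 1)/(a - 3)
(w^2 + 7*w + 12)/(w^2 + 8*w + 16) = (w + 3)/(w + 4)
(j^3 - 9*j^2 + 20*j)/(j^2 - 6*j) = (j^2 - 9*j + 20)/(j - 6)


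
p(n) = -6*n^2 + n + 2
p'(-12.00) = 145.00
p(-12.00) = -874.00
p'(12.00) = -143.00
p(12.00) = -850.00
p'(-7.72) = 93.64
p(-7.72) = -363.31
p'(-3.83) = 46.96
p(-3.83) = -89.84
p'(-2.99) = 36.88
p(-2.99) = -54.63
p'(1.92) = -22.04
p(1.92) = -18.20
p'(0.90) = -9.80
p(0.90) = -1.96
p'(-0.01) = 1.12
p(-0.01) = 1.99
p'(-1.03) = 13.36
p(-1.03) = -5.40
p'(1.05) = -11.60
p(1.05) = -3.56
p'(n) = 1 - 12*n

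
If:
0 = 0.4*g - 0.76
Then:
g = 1.90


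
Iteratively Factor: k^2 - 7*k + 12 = (k - 3)*(k - 4)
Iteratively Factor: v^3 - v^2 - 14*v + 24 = (v + 4)*(v^2 - 5*v + 6) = (v - 3)*(v + 4)*(v - 2)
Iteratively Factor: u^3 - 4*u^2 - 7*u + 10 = (u - 1)*(u^2 - 3*u - 10) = (u - 5)*(u - 1)*(u + 2)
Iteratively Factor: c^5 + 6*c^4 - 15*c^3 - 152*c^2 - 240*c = (c + 3)*(c^4 + 3*c^3 - 24*c^2 - 80*c) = (c - 5)*(c + 3)*(c^3 + 8*c^2 + 16*c) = (c - 5)*(c + 3)*(c + 4)*(c^2 + 4*c) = c*(c - 5)*(c + 3)*(c + 4)*(c + 4)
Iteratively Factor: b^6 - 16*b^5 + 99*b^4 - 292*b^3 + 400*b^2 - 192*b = (b - 4)*(b^5 - 12*b^4 + 51*b^3 - 88*b^2 + 48*b) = (b - 4)*(b - 1)*(b^4 - 11*b^3 + 40*b^2 - 48*b) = (b - 4)^2*(b - 1)*(b^3 - 7*b^2 + 12*b) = b*(b - 4)^2*(b - 1)*(b^2 - 7*b + 12) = b*(b - 4)^3*(b - 1)*(b - 3)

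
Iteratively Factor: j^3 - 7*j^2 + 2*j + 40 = (j - 5)*(j^2 - 2*j - 8) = (j - 5)*(j + 2)*(j - 4)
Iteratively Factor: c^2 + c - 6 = (c - 2)*(c + 3)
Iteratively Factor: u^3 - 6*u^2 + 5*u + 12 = (u - 3)*(u^2 - 3*u - 4) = (u - 3)*(u + 1)*(u - 4)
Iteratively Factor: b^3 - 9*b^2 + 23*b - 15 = (b - 3)*(b^2 - 6*b + 5) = (b - 3)*(b - 1)*(b - 5)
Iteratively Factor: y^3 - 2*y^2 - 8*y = (y + 2)*(y^2 - 4*y) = (y - 4)*(y + 2)*(y)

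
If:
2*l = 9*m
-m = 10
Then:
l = -45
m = -10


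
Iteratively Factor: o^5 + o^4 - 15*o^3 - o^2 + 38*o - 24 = (o - 3)*(o^4 + 4*o^3 - 3*o^2 - 10*o + 8) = (o - 3)*(o - 1)*(o^3 + 5*o^2 + 2*o - 8) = (o - 3)*(o - 1)*(o + 4)*(o^2 + o - 2) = (o - 3)*(o - 1)^2*(o + 4)*(o + 2)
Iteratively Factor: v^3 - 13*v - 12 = (v + 3)*(v^2 - 3*v - 4) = (v - 4)*(v + 3)*(v + 1)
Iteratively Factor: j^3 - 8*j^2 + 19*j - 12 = (j - 4)*(j^2 - 4*j + 3) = (j - 4)*(j - 3)*(j - 1)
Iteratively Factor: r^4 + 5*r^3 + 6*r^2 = (r)*(r^3 + 5*r^2 + 6*r) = r*(r + 3)*(r^2 + 2*r) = r^2*(r + 3)*(r + 2)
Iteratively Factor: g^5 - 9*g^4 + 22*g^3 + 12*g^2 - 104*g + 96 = (g - 2)*(g^4 - 7*g^3 + 8*g^2 + 28*g - 48) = (g - 2)*(g + 2)*(g^3 - 9*g^2 + 26*g - 24) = (g - 3)*(g - 2)*(g + 2)*(g^2 - 6*g + 8) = (g - 4)*(g - 3)*(g - 2)*(g + 2)*(g - 2)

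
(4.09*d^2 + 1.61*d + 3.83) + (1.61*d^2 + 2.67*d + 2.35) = 5.7*d^2 + 4.28*d + 6.18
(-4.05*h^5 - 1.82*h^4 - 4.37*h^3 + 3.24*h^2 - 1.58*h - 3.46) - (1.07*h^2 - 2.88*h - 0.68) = -4.05*h^5 - 1.82*h^4 - 4.37*h^3 + 2.17*h^2 + 1.3*h - 2.78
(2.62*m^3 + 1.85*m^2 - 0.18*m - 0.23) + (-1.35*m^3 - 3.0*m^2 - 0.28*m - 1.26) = 1.27*m^3 - 1.15*m^2 - 0.46*m - 1.49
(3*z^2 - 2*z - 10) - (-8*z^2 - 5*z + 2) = 11*z^2 + 3*z - 12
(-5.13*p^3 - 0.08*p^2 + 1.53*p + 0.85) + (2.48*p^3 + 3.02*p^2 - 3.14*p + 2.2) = -2.65*p^3 + 2.94*p^2 - 1.61*p + 3.05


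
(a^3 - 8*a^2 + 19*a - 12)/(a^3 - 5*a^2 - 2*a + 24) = (a - 1)/(a + 2)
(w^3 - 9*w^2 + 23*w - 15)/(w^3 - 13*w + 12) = (w - 5)/(w + 4)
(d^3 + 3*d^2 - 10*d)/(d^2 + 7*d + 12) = d*(d^2 + 3*d - 10)/(d^2 + 7*d + 12)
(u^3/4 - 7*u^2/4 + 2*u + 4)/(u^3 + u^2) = 1/4 - 2/u + 4/u^2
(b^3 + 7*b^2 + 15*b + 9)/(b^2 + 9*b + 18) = (b^2 + 4*b + 3)/(b + 6)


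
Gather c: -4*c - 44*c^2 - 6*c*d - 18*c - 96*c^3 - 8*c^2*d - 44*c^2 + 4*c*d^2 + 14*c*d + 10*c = -96*c^3 + c^2*(-8*d - 88) + c*(4*d^2 + 8*d - 12)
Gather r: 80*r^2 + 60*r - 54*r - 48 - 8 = 80*r^2 + 6*r - 56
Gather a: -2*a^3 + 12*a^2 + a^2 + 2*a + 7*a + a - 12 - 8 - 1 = -2*a^3 + 13*a^2 + 10*a - 21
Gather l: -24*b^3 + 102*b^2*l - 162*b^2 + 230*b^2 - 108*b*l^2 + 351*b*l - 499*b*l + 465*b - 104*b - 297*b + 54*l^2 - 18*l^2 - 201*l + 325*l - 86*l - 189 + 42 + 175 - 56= -24*b^3 + 68*b^2 + 64*b + l^2*(36 - 108*b) + l*(102*b^2 - 148*b + 38) - 28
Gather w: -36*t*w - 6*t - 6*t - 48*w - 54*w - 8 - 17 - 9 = -12*t + w*(-36*t - 102) - 34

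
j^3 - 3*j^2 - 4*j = j*(j - 4)*(j + 1)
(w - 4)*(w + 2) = w^2 - 2*w - 8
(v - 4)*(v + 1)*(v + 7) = v^3 + 4*v^2 - 25*v - 28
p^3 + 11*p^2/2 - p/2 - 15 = (p - 3/2)*(p + 2)*(p + 5)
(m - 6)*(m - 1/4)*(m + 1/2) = m^3 - 23*m^2/4 - 13*m/8 + 3/4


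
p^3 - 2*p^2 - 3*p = p*(p - 3)*(p + 1)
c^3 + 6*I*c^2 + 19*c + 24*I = (c - 3*I)*(c + I)*(c + 8*I)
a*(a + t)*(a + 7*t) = a^3 + 8*a^2*t + 7*a*t^2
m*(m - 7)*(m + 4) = m^3 - 3*m^2 - 28*m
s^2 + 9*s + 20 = (s + 4)*(s + 5)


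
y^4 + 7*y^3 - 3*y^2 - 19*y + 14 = (y - 1)^2*(y + 2)*(y + 7)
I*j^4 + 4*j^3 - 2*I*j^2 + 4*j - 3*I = (j - 3*I)*(j - I)*(j + I)*(I*j + 1)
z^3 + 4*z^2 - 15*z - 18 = (z - 3)*(z + 1)*(z + 6)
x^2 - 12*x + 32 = (x - 8)*(x - 4)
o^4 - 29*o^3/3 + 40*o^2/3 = o^2*(o - 8)*(o - 5/3)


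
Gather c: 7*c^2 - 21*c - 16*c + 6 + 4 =7*c^2 - 37*c + 10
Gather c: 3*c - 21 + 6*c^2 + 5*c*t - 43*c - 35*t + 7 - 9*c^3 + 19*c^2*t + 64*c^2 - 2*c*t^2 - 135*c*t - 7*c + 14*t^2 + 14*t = -9*c^3 + c^2*(19*t + 70) + c*(-2*t^2 - 130*t - 47) + 14*t^2 - 21*t - 14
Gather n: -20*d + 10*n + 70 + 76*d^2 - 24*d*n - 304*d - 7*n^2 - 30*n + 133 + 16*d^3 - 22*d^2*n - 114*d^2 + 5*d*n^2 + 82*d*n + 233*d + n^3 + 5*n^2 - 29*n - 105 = 16*d^3 - 38*d^2 - 91*d + n^3 + n^2*(5*d - 2) + n*(-22*d^2 + 58*d - 49) + 98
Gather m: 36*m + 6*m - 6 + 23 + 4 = 42*m + 21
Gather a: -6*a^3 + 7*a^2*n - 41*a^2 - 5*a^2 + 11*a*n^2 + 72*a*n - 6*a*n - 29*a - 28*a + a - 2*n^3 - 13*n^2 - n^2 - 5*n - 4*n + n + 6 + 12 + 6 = -6*a^3 + a^2*(7*n - 46) + a*(11*n^2 + 66*n - 56) - 2*n^3 - 14*n^2 - 8*n + 24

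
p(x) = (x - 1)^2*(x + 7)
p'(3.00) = 44.00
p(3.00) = 40.00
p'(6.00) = 155.00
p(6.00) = 325.00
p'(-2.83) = -17.27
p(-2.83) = 61.17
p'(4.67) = 99.13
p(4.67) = 157.18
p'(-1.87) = -21.21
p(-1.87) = 42.26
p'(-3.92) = -6.10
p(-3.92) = 74.56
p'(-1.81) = -21.27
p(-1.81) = 40.98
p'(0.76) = -3.67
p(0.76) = 0.45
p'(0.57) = -6.33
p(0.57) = 1.40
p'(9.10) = 326.43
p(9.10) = 1056.32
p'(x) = (x - 1)^2 + (x + 7)*(2*x - 2)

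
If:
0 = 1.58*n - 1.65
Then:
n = 1.04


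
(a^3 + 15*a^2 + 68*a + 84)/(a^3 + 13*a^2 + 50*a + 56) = (a + 6)/(a + 4)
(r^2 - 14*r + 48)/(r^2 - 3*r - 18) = (r - 8)/(r + 3)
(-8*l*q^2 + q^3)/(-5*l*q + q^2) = q*(8*l - q)/(5*l - q)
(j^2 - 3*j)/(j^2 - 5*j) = (j - 3)/(j - 5)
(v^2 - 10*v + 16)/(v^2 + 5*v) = (v^2 - 10*v + 16)/(v*(v + 5))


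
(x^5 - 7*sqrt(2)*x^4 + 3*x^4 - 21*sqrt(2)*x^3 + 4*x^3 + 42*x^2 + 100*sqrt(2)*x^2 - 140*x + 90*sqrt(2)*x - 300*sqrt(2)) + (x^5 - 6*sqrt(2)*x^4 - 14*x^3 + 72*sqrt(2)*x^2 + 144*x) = 2*x^5 - 13*sqrt(2)*x^4 + 3*x^4 - 21*sqrt(2)*x^3 - 10*x^3 + 42*x^2 + 172*sqrt(2)*x^2 + 4*x + 90*sqrt(2)*x - 300*sqrt(2)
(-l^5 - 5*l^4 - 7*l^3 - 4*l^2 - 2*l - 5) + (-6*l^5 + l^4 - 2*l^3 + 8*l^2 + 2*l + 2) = -7*l^5 - 4*l^4 - 9*l^3 + 4*l^2 - 3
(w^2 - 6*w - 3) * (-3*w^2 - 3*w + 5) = -3*w^4 + 15*w^3 + 32*w^2 - 21*w - 15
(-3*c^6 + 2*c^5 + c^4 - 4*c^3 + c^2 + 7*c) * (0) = 0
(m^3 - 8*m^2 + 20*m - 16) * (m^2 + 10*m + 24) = m^5 + 2*m^4 - 36*m^3 - 8*m^2 + 320*m - 384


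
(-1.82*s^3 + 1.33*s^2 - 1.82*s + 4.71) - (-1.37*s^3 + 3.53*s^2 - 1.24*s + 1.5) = -0.45*s^3 - 2.2*s^2 - 0.58*s + 3.21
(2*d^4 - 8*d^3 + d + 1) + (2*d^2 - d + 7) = 2*d^4 - 8*d^3 + 2*d^2 + 8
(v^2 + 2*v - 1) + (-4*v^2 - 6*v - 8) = -3*v^2 - 4*v - 9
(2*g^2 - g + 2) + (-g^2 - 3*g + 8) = g^2 - 4*g + 10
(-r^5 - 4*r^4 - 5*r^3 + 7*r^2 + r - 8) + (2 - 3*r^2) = -r^5 - 4*r^4 - 5*r^3 + 4*r^2 + r - 6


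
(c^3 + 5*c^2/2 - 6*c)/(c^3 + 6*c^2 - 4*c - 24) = c*(2*c^2 + 5*c - 12)/(2*(c^3 + 6*c^2 - 4*c - 24))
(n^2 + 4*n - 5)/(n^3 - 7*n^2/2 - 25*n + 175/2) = 2*(n - 1)/(2*n^2 - 17*n + 35)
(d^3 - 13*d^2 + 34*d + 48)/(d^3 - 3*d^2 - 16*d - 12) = (d - 8)/(d + 2)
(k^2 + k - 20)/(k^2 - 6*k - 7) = (-k^2 - k + 20)/(-k^2 + 6*k + 7)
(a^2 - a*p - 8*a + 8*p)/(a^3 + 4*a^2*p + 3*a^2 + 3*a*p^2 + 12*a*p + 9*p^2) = (a^2 - a*p - 8*a + 8*p)/(a^3 + 4*a^2*p + 3*a^2 + 3*a*p^2 + 12*a*p + 9*p^2)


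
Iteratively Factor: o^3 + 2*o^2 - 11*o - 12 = (o + 4)*(o^2 - 2*o - 3) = (o + 1)*(o + 4)*(o - 3)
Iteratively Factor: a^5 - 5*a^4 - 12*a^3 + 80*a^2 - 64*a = (a - 4)*(a^4 - a^3 - 16*a^2 + 16*a) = (a - 4)*(a - 1)*(a^3 - 16*a) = (a - 4)*(a - 1)*(a + 4)*(a^2 - 4*a) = (a - 4)^2*(a - 1)*(a + 4)*(a)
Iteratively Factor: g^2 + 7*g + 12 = (g + 3)*(g + 4)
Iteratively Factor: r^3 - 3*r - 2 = (r + 1)*(r^2 - r - 2) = (r - 2)*(r + 1)*(r + 1)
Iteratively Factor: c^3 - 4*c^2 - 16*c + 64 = (c - 4)*(c^2 - 16) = (c - 4)^2*(c + 4)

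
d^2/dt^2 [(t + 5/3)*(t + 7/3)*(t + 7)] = 6*t + 22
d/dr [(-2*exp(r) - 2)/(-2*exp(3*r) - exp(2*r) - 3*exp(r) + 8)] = 2*(-(exp(r) + 1)*(6*exp(2*r) + 2*exp(r) + 3) + 2*exp(3*r) + exp(2*r) + 3*exp(r) - 8)*exp(r)/(2*exp(3*r) + exp(2*r) + 3*exp(r) - 8)^2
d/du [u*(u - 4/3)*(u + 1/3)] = 3*u^2 - 2*u - 4/9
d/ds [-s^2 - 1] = -2*s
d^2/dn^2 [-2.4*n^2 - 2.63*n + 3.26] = -4.80000000000000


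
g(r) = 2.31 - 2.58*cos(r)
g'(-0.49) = -1.21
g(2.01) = 3.41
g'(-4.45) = 2.49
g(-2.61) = 4.53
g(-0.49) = 0.03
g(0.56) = 0.12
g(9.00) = 4.66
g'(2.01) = 2.34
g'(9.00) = 1.06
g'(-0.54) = -1.33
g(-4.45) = 2.98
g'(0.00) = 0.00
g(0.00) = -0.27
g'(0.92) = 2.05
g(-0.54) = 0.10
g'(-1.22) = -2.42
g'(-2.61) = -1.31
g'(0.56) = 1.37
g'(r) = 2.58*sin(r)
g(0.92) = 0.75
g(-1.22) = 1.42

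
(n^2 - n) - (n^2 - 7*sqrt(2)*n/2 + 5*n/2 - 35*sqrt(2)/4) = -7*n/2 + 7*sqrt(2)*n/2 + 35*sqrt(2)/4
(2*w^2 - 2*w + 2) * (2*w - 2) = 4*w^3 - 8*w^2 + 8*w - 4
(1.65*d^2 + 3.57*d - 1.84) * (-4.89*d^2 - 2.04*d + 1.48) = -8.0685*d^4 - 20.8233*d^3 + 4.1568*d^2 + 9.0372*d - 2.7232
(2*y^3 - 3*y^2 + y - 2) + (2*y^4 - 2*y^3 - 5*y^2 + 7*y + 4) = 2*y^4 - 8*y^2 + 8*y + 2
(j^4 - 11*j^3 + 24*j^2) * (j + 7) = j^5 - 4*j^4 - 53*j^3 + 168*j^2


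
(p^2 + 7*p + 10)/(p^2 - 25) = (p + 2)/(p - 5)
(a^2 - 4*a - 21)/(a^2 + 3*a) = (a - 7)/a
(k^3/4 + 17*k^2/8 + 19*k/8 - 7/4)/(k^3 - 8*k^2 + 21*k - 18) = (2*k^3 + 17*k^2 + 19*k - 14)/(8*(k^3 - 8*k^2 + 21*k - 18))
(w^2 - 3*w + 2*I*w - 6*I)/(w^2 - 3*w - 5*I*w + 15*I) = (w + 2*I)/(w - 5*I)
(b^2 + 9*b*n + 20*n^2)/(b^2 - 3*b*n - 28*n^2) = (b + 5*n)/(b - 7*n)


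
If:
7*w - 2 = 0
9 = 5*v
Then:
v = 9/5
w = 2/7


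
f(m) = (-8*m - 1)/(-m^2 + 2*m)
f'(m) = (-8*m - 1)*(2*m - 2)/(-m^2 + 2*m)^2 - 8/(-m^2 + 2*m) = 2*(-4*m^2 - m + 1)/(m^2*(m^2 - 4*m + 4))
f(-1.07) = -2.30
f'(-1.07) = -0.47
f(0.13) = -8.39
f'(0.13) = 27.16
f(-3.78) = -1.34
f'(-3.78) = -0.22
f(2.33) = 25.54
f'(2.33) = -77.96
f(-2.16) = -1.81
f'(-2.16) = -0.38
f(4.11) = 3.91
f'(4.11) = -1.88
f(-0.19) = -1.25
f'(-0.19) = 12.08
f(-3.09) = -1.51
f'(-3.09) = -0.28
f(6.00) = 2.04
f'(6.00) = -0.52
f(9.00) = 1.16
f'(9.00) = -0.17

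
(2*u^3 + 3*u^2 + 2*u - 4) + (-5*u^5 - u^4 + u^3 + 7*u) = -5*u^5 - u^4 + 3*u^3 + 3*u^2 + 9*u - 4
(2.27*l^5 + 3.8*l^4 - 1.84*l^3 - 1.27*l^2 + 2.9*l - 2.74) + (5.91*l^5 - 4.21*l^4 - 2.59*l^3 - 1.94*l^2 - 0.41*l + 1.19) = 8.18*l^5 - 0.41*l^4 - 4.43*l^3 - 3.21*l^2 + 2.49*l - 1.55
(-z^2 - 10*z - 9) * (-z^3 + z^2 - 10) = z^5 + 9*z^4 - z^3 + z^2 + 100*z + 90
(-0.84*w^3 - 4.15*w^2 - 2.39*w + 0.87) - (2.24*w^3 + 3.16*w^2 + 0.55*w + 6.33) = -3.08*w^3 - 7.31*w^2 - 2.94*w - 5.46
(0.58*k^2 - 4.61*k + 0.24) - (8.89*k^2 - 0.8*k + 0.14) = -8.31*k^2 - 3.81*k + 0.1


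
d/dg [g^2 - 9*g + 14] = 2*g - 9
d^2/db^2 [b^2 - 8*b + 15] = 2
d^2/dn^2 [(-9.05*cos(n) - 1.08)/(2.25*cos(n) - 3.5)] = 0.0233236151603499*(-76.73625*sin(n)^2 + 119.3675*cos(n) - 76.73625)/(0.642857142857143*cos(n) - 1.0)^3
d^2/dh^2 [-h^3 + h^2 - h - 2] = 2 - 6*h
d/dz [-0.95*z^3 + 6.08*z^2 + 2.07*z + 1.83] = -2.85*z^2 + 12.16*z + 2.07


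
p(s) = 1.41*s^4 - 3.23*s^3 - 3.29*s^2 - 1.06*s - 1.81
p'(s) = 5.64*s^3 - 9.69*s^2 - 6.58*s - 1.06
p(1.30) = -11.82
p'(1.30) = -13.60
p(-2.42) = 75.62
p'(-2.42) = -121.82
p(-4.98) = 1188.03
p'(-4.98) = -905.18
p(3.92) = 81.85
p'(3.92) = 163.98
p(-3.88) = 461.00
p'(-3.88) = -450.85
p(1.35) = -12.50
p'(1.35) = -13.73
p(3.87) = 73.87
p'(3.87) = 155.25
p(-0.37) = -1.68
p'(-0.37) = -0.24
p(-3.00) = 173.18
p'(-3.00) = -220.81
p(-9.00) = 11346.92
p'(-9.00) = -4838.29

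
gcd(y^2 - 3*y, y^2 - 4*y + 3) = y - 3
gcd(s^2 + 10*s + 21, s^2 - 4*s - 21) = s + 3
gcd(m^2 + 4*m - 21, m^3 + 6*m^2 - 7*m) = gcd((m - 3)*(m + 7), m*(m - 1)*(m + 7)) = m + 7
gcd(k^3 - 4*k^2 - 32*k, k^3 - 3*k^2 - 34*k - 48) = k - 8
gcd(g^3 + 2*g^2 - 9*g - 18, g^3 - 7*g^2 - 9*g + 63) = g^2 - 9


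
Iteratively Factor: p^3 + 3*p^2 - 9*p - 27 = (p - 3)*(p^2 + 6*p + 9) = (p - 3)*(p + 3)*(p + 3)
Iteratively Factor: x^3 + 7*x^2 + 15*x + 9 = (x + 3)*(x^2 + 4*x + 3) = (x + 1)*(x + 3)*(x + 3)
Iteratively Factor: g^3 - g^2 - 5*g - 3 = (g + 1)*(g^2 - 2*g - 3) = (g + 1)^2*(g - 3)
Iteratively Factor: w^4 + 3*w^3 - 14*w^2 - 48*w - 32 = (w + 4)*(w^3 - w^2 - 10*w - 8) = (w + 2)*(w + 4)*(w^2 - 3*w - 4) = (w - 4)*(w + 2)*(w + 4)*(w + 1)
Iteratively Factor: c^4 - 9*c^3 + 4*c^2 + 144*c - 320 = (c - 4)*(c^3 - 5*c^2 - 16*c + 80) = (c - 5)*(c - 4)*(c^2 - 16) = (c - 5)*(c - 4)^2*(c + 4)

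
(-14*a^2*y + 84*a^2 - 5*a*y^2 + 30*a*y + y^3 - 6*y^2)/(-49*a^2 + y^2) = (2*a*y - 12*a + y^2 - 6*y)/(7*a + y)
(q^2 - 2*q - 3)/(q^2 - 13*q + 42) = (q^2 - 2*q - 3)/(q^2 - 13*q + 42)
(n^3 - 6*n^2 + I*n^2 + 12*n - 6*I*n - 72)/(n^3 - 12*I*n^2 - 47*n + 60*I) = (n^2 + n*(-6 + 4*I) - 24*I)/(n^2 - 9*I*n - 20)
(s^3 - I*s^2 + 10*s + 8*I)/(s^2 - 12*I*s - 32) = (s^2 + 3*I*s - 2)/(s - 8*I)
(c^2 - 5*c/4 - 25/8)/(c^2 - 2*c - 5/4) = (4*c + 5)/(2*(2*c + 1))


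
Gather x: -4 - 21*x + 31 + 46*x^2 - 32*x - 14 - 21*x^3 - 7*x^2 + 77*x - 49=-21*x^3 + 39*x^2 + 24*x - 36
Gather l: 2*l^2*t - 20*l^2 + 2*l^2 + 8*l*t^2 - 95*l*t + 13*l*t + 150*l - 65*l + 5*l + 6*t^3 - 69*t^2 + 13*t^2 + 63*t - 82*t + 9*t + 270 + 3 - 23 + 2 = l^2*(2*t - 18) + l*(8*t^2 - 82*t + 90) + 6*t^3 - 56*t^2 - 10*t + 252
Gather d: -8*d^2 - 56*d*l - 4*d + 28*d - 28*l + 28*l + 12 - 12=-8*d^2 + d*(24 - 56*l)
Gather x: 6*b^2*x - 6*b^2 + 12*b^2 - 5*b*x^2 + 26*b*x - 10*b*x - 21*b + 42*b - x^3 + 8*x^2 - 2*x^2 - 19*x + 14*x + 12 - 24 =6*b^2 + 21*b - x^3 + x^2*(6 - 5*b) + x*(6*b^2 + 16*b - 5) - 12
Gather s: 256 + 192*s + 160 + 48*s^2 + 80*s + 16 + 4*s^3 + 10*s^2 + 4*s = 4*s^3 + 58*s^2 + 276*s + 432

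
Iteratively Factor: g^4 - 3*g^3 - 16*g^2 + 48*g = (g - 3)*(g^3 - 16*g) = g*(g - 3)*(g^2 - 16) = g*(g - 3)*(g + 4)*(g - 4)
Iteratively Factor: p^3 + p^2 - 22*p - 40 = (p + 4)*(p^2 - 3*p - 10) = (p + 2)*(p + 4)*(p - 5)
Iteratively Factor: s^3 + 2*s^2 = (s + 2)*(s^2) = s*(s + 2)*(s)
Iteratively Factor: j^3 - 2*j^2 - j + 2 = (j - 2)*(j^2 - 1) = (j - 2)*(j - 1)*(j + 1)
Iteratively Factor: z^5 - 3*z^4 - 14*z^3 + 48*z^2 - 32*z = (z + 4)*(z^4 - 7*z^3 + 14*z^2 - 8*z) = z*(z + 4)*(z^3 - 7*z^2 + 14*z - 8) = z*(z - 4)*(z + 4)*(z^2 - 3*z + 2) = z*(z - 4)*(z - 1)*(z + 4)*(z - 2)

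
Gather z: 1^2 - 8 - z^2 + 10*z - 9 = -z^2 + 10*z - 16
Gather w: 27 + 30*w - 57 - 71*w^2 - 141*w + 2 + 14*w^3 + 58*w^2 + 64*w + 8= 14*w^3 - 13*w^2 - 47*w - 20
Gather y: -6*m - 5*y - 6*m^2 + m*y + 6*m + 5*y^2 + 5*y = -6*m^2 + m*y + 5*y^2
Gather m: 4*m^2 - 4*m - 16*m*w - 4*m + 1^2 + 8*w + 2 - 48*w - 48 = 4*m^2 + m*(-16*w - 8) - 40*w - 45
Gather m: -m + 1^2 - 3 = -m - 2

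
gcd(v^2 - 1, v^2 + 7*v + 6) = v + 1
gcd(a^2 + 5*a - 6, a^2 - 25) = 1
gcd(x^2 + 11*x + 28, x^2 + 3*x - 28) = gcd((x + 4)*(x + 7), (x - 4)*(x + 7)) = x + 7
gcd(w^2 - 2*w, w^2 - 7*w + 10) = w - 2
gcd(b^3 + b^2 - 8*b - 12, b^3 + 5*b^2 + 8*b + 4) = b^2 + 4*b + 4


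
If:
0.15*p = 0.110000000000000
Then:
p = 0.73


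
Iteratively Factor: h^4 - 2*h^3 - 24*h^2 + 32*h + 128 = (h + 4)*(h^3 - 6*h^2 + 32) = (h - 4)*(h + 4)*(h^2 - 2*h - 8) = (h - 4)^2*(h + 4)*(h + 2)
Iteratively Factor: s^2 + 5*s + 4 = (s + 4)*(s + 1)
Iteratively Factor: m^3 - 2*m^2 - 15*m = (m - 5)*(m^2 + 3*m) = m*(m - 5)*(m + 3)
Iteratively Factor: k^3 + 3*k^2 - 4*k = (k - 1)*(k^2 + 4*k) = k*(k - 1)*(k + 4)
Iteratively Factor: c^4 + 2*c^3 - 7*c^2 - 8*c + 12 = (c + 3)*(c^3 - c^2 - 4*c + 4) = (c - 1)*(c + 3)*(c^2 - 4) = (c - 2)*(c - 1)*(c + 3)*(c + 2)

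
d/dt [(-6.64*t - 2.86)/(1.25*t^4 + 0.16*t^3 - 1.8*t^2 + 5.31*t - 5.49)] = (24.9*t^4 + 16.4248*t^3 - 10.5792*t^2 - 10.296*t + 51.6402)/(1.5625*t^8 + 0.4*t^7 - 4.4744*t^6 + 12.699*t^5 - 8.7858*t^4 - 20.8728*t^3 + 47.9601*t^2 - 58.3038*t + 30.1401)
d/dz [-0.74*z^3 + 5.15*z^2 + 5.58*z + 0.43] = -2.22*z^2 + 10.3*z + 5.58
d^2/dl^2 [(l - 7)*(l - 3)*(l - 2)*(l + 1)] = 12*l^2 - 66*l + 58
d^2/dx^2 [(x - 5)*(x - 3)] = 2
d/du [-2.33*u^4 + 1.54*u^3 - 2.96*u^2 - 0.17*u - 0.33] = -9.32*u^3 + 4.62*u^2 - 5.92*u - 0.17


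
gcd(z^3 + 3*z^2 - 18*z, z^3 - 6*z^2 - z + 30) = z - 3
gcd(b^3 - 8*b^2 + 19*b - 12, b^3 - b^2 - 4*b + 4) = b - 1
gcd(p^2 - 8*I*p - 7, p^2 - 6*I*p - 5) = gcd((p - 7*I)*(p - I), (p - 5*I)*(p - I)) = p - I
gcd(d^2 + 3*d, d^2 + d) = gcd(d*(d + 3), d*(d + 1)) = d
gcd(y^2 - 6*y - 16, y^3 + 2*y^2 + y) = 1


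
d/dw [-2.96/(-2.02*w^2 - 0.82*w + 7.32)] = (-11.9584*w - 2.4272)/(2.02*w^2 + 0.82*w - 7.32)^2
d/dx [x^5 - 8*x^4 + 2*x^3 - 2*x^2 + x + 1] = 5*x^4 - 32*x^3 + 6*x^2 - 4*x + 1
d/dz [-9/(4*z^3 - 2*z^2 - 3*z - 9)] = 9*(12*z^2 - 4*z - 3)/(-4*z^3 + 2*z^2 + 3*z + 9)^2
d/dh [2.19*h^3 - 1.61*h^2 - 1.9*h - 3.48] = 6.57*h^2 - 3.22*h - 1.9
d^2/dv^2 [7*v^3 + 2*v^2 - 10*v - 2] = 42*v + 4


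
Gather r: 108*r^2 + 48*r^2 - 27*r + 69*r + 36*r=156*r^2 + 78*r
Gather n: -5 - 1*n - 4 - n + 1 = -2*n - 8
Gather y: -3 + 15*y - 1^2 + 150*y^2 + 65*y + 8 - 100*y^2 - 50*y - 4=50*y^2 + 30*y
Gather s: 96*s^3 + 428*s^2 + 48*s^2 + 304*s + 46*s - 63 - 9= 96*s^3 + 476*s^2 + 350*s - 72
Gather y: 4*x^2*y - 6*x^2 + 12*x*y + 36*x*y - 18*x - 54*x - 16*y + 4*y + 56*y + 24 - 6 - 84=-6*x^2 - 72*x + y*(4*x^2 + 48*x + 44) - 66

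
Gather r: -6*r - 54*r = -60*r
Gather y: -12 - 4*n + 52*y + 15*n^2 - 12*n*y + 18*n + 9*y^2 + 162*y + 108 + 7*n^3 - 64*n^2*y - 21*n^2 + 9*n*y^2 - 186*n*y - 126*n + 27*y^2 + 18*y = 7*n^3 - 6*n^2 - 112*n + y^2*(9*n + 36) + y*(-64*n^2 - 198*n + 232) + 96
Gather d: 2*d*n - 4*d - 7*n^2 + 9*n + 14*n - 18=d*(2*n - 4) - 7*n^2 + 23*n - 18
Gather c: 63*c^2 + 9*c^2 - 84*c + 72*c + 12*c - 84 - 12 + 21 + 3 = 72*c^2 - 72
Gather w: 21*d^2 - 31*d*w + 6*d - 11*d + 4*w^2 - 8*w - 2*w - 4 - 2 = 21*d^2 - 5*d + 4*w^2 + w*(-31*d - 10) - 6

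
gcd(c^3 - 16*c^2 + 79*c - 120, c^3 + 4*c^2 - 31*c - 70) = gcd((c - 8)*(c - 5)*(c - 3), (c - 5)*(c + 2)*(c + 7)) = c - 5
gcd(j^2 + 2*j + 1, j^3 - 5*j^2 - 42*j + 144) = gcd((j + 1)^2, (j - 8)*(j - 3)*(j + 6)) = 1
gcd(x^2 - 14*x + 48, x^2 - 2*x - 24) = x - 6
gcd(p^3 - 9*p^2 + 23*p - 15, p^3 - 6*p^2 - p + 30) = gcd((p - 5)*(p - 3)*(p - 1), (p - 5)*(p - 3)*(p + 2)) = p^2 - 8*p + 15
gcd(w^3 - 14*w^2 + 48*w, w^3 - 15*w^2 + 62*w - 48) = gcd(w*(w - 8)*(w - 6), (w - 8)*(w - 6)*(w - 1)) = w^2 - 14*w + 48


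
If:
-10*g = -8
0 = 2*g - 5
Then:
No Solution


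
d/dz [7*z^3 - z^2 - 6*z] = 21*z^2 - 2*z - 6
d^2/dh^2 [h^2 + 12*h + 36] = 2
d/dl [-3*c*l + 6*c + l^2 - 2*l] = -3*c + 2*l - 2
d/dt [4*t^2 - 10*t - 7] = 8*t - 10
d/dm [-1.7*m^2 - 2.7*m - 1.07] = -3.4*m - 2.7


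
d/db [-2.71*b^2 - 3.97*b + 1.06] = -5.42*b - 3.97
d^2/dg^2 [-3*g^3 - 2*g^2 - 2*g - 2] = -18*g - 4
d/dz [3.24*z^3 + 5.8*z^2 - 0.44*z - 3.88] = 9.72*z^2 + 11.6*z - 0.44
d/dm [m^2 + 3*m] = 2*m + 3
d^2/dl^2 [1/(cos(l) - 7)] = (sin(l)^2 - 7*cos(l) + 1)/(cos(l) - 7)^3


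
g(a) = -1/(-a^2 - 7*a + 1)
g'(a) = -(2*a + 7)/(-a^2 - 7*a + 1)^2 = (-2*a - 7)/(a^2 + 7*a - 1)^2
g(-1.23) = -0.12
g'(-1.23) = -0.07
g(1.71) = 0.07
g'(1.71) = -0.05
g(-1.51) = -0.11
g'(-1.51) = -0.05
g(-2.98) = -0.08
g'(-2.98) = -0.01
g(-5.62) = -0.11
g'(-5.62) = 0.06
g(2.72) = 0.04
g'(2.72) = -0.02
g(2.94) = 0.04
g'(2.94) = -0.02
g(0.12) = -6.87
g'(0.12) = -341.52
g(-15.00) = 0.01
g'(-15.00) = 0.00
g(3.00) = 0.03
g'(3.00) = -0.02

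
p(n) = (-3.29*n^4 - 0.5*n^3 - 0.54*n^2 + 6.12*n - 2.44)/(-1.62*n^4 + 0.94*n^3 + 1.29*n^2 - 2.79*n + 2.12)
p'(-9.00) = -0.01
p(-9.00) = 1.91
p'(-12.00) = -0.01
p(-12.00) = 1.93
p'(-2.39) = 1.07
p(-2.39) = 2.44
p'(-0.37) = 0.77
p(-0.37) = -1.48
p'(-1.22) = 50.68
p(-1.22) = -7.96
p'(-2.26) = 1.49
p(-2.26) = 2.60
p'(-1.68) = 15.58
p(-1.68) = 5.51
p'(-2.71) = 0.54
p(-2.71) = 2.19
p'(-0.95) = 6.65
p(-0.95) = -2.89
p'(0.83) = -2.47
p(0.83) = 0.91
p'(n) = (-13.16*n^3 - 1.5*n^2 - 1.08*n + 6.12)/(-1.62*n^4 + 0.94*n^3 + 1.29*n^2 - 2.79*n + 2.12) + (6.48*n^3 - 2.82*n^2 - 2.58*n + 2.79)*(-3.29*n^4 - 0.5*n^3 - 0.54*n^2 + 6.12*n - 2.44)/(-1.62*n^4 + 0.94*n^3 + 1.29*n^2 - 2.79*n + 2.12)^2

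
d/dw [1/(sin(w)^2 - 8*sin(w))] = 2*(4 - sin(w))*cos(w)/((sin(w) - 8)^2*sin(w)^2)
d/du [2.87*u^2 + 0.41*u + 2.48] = 5.74*u + 0.41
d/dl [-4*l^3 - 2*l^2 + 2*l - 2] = -12*l^2 - 4*l + 2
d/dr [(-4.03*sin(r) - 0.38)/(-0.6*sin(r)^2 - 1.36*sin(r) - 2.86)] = (-2.418*sin(r)^2 - 0.456*sin(r) + 11.009)*cos(r)/(0.36*sin(r)^4 + 1.632*sin(r)^3 + 5.2816*sin(r)^2 + 7.7792*sin(r) + 8.1796)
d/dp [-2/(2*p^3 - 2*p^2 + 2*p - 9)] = 4*(3*p^2 - 2*p + 1)/(2*p^3 - 2*p^2 + 2*p - 9)^2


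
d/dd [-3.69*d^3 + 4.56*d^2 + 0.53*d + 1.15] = -11.07*d^2 + 9.12*d + 0.53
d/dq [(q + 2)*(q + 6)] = 2*q + 8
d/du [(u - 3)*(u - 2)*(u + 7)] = 3*u^2 + 4*u - 29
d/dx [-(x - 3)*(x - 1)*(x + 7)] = -3*x^2 - 6*x + 25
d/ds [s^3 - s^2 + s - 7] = 3*s^2 - 2*s + 1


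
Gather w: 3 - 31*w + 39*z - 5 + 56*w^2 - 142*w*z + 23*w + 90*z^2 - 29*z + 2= 56*w^2 + w*(-142*z - 8) + 90*z^2 + 10*z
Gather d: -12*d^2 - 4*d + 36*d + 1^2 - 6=-12*d^2 + 32*d - 5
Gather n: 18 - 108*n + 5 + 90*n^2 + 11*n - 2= 90*n^2 - 97*n + 21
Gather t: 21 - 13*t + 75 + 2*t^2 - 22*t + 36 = 2*t^2 - 35*t + 132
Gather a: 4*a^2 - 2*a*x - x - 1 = 4*a^2 - 2*a*x - x - 1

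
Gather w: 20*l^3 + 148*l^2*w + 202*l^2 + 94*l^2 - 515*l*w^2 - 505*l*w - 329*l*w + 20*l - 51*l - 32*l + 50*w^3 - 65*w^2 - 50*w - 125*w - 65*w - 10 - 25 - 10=20*l^3 + 296*l^2 - 63*l + 50*w^3 + w^2*(-515*l - 65) + w*(148*l^2 - 834*l - 240) - 45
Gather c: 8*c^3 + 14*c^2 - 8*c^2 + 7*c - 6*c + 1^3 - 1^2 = 8*c^3 + 6*c^2 + c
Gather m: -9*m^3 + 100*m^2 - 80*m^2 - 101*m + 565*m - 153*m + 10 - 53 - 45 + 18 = -9*m^3 + 20*m^2 + 311*m - 70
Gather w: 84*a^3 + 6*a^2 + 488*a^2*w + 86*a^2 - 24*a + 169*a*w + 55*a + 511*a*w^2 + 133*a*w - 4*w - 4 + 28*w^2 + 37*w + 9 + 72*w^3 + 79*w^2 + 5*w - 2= 84*a^3 + 92*a^2 + 31*a + 72*w^3 + w^2*(511*a + 107) + w*(488*a^2 + 302*a + 38) + 3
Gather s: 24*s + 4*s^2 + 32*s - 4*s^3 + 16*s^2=-4*s^3 + 20*s^2 + 56*s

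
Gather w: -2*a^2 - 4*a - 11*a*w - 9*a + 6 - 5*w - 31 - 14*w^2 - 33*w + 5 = -2*a^2 - 13*a - 14*w^2 + w*(-11*a - 38) - 20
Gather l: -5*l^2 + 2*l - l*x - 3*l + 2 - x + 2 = -5*l^2 + l*(-x - 1) - x + 4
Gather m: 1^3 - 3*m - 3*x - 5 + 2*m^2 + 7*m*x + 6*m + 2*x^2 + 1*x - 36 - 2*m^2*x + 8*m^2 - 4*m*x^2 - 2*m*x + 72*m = m^2*(10 - 2*x) + m*(-4*x^2 + 5*x + 75) + 2*x^2 - 2*x - 40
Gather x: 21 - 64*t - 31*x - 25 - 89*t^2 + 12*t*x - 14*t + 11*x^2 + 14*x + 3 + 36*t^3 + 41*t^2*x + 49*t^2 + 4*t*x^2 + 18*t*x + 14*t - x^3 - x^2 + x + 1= 36*t^3 - 40*t^2 - 64*t - x^3 + x^2*(4*t + 10) + x*(41*t^2 + 30*t - 16)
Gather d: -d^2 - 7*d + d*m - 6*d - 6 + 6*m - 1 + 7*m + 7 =-d^2 + d*(m - 13) + 13*m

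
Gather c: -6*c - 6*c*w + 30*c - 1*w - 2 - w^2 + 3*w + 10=c*(24 - 6*w) - w^2 + 2*w + 8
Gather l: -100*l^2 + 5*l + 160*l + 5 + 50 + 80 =-100*l^2 + 165*l + 135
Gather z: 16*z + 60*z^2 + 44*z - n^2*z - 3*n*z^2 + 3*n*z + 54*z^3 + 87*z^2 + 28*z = 54*z^3 + z^2*(147 - 3*n) + z*(-n^2 + 3*n + 88)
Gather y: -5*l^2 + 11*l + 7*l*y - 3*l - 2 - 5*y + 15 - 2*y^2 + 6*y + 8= -5*l^2 + 8*l - 2*y^2 + y*(7*l + 1) + 21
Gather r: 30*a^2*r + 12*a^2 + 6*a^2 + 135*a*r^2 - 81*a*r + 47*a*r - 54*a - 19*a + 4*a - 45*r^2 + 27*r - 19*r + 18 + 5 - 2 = 18*a^2 - 69*a + r^2*(135*a - 45) + r*(30*a^2 - 34*a + 8) + 21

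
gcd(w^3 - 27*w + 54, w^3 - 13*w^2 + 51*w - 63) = w^2 - 6*w + 9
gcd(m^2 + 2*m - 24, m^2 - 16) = m - 4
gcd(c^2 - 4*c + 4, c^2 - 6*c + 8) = c - 2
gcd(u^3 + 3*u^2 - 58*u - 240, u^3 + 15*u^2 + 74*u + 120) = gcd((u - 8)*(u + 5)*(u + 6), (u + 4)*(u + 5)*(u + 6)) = u^2 + 11*u + 30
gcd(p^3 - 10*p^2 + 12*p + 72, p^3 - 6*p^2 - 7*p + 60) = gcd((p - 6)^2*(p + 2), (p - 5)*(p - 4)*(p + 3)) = 1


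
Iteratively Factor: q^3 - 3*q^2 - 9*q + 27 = (q + 3)*(q^2 - 6*q + 9) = (q - 3)*(q + 3)*(q - 3)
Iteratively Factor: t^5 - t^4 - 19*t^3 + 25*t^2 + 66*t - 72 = (t + 4)*(t^4 - 5*t^3 + t^2 + 21*t - 18) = (t + 2)*(t + 4)*(t^3 - 7*t^2 + 15*t - 9) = (t - 1)*(t + 2)*(t + 4)*(t^2 - 6*t + 9) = (t - 3)*(t - 1)*(t + 2)*(t + 4)*(t - 3)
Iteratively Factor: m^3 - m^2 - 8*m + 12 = (m + 3)*(m^2 - 4*m + 4) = (m - 2)*(m + 3)*(m - 2)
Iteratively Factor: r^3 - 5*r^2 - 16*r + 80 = (r - 4)*(r^2 - r - 20) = (r - 5)*(r - 4)*(r + 4)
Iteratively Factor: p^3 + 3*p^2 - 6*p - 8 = (p + 1)*(p^2 + 2*p - 8) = (p - 2)*(p + 1)*(p + 4)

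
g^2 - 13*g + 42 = (g - 7)*(g - 6)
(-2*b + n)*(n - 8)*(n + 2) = -2*b*n^2 + 12*b*n + 32*b + n^3 - 6*n^2 - 16*n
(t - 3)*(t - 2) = t^2 - 5*t + 6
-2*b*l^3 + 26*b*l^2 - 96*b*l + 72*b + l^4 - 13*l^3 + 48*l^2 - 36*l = (-2*b + l)*(l - 6)^2*(l - 1)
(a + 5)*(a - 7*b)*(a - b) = a^3 - 8*a^2*b + 5*a^2 + 7*a*b^2 - 40*a*b + 35*b^2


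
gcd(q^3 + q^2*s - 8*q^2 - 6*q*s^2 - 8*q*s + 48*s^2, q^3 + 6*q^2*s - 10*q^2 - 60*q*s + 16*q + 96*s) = q - 8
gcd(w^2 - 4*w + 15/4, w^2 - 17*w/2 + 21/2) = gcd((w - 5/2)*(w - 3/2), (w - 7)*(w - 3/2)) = w - 3/2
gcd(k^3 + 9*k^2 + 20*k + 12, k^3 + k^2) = k + 1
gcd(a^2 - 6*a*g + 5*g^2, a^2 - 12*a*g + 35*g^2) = a - 5*g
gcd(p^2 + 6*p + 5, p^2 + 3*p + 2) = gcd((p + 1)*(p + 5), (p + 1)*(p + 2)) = p + 1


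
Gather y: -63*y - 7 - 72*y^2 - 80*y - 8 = -72*y^2 - 143*y - 15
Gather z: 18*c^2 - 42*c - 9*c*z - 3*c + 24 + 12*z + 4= 18*c^2 - 45*c + z*(12 - 9*c) + 28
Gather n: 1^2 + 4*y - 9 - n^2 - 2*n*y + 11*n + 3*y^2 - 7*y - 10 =-n^2 + n*(11 - 2*y) + 3*y^2 - 3*y - 18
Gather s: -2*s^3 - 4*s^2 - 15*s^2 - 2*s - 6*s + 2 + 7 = -2*s^3 - 19*s^2 - 8*s + 9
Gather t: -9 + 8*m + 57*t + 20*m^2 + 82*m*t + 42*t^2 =20*m^2 + 8*m + 42*t^2 + t*(82*m + 57) - 9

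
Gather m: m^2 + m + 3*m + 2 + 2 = m^2 + 4*m + 4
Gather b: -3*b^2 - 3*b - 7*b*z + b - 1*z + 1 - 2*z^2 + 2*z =-3*b^2 + b*(-7*z - 2) - 2*z^2 + z + 1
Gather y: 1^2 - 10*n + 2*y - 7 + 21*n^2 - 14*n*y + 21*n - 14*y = 21*n^2 + 11*n + y*(-14*n - 12) - 6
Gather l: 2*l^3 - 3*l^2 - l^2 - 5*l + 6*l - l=2*l^3 - 4*l^2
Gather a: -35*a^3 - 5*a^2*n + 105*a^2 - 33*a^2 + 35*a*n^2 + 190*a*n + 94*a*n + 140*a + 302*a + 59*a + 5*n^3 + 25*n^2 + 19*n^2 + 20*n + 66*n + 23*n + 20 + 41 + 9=-35*a^3 + a^2*(72 - 5*n) + a*(35*n^2 + 284*n + 501) + 5*n^3 + 44*n^2 + 109*n + 70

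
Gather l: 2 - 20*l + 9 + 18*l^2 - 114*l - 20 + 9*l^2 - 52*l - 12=27*l^2 - 186*l - 21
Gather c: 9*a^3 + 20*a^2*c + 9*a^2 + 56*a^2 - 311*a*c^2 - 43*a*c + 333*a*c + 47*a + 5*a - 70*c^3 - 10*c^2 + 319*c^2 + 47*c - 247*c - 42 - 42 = 9*a^3 + 65*a^2 + 52*a - 70*c^3 + c^2*(309 - 311*a) + c*(20*a^2 + 290*a - 200) - 84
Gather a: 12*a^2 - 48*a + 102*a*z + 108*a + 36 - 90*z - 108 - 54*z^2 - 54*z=12*a^2 + a*(102*z + 60) - 54*z^2 - 144*z - 72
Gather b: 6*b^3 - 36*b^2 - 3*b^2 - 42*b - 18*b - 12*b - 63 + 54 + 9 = 6*b^3 - 39*b^2 - 72*b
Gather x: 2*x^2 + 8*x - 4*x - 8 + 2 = 2*x^2 + 4*x - 6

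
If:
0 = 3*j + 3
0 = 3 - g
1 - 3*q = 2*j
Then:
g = 3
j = -1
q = 1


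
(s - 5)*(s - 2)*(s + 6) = s^3 - s^2 - 32*s + 60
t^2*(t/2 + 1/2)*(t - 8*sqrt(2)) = t^4/2 - 4*sqrt(2)*t^3 + t^3/2 - 4*sqrt(2)*t^2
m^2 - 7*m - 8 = (m - 8)*(m + 1)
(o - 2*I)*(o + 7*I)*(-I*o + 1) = -I*o^3 + 6*o^2 - 9*I*o + 14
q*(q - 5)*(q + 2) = q^3 - 3*q^2 - 10*q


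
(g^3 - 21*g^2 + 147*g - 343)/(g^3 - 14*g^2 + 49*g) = (g - 7)/g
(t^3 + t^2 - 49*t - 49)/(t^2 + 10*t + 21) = (t^2 - 6*t - 7)/(t + 3)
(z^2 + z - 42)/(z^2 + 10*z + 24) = (z^2 + z - 42)/(z^2 + 10*z + 24)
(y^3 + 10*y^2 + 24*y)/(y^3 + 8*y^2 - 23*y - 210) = y*(y + 4)/(y^2 + 2*y - 35)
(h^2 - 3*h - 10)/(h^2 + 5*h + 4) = (h^2 - 3*h - 10)/(h^2 + 5*h + 4)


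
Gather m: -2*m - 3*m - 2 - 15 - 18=-5*m - 35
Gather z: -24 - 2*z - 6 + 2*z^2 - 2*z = 2*z^2 - 4*z - 30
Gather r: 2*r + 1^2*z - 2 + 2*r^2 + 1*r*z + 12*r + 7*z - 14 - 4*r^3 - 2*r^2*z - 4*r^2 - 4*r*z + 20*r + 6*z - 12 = -4*r^3 + r^2*(-2*z - 2) + r*(34 - 3*z) + 14*z - 28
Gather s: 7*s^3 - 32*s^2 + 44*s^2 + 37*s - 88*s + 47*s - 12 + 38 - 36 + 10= 7*s^3 + 12*s^2 - 4*s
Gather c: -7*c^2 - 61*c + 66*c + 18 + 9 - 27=-7*c^2 + 5*c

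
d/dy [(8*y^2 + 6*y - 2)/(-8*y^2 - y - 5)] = 8*(5*y^2 - 14*y - 4)/(64*y^4 + 16*y^3 + 81*y^2 + 10*y + 25)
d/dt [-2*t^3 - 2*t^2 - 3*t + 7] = -6*t^2 - 4*t - 3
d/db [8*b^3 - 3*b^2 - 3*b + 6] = 24*b^2 - 6*b - 3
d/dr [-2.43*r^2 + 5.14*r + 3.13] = 5.14 - 4.86*r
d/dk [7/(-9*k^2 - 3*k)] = 7*(6*k + 1)/(3*k^2*(3*k + 1)^2)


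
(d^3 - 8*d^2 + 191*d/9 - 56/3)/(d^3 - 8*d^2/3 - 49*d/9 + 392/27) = 3*(d - 3)/(3*d + 7)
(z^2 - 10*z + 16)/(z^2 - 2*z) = (z - 8)/z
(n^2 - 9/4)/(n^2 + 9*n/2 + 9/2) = (n - 3/2)/(n + 3)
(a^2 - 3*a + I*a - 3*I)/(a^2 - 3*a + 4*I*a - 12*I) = (a + I)/(a + 4*I)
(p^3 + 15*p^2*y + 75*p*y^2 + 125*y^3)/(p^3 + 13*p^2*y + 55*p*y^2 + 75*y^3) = (p + 5*y)/(p + 3*y)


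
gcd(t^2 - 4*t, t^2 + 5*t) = t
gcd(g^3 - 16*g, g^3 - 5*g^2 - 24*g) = g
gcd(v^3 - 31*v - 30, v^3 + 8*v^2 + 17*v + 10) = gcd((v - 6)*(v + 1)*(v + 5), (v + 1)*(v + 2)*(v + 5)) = v^2 + 6*v + 5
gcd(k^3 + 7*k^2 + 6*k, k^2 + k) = k^2 + k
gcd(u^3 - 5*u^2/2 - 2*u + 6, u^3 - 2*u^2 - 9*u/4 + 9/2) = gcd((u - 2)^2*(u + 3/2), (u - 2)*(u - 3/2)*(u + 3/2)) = u^2 - u/2 - 3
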